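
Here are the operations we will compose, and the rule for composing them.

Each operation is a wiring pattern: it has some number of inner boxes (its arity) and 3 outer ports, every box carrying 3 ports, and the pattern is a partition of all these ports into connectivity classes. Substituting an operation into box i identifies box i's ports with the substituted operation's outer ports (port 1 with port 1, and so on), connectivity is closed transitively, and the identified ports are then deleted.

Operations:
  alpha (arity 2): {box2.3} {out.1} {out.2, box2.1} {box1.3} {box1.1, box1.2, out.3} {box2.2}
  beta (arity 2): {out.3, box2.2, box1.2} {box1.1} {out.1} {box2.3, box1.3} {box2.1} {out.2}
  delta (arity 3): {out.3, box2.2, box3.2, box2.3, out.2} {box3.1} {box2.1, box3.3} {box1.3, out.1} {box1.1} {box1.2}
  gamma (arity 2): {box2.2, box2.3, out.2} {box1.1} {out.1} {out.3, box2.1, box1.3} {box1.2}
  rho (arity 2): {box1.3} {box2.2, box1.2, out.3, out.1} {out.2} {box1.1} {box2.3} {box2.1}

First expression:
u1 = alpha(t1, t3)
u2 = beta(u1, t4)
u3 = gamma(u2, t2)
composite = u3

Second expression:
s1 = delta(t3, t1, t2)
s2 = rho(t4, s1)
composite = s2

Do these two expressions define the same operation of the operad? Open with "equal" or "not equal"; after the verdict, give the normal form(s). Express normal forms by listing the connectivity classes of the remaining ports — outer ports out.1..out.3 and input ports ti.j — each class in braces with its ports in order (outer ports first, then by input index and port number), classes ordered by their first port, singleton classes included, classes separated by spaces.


not equal; the first gives {out.1} {out.2, t2.2, t2.3} {out.3, t2.1, t3.1, t4.2} {t1.1, t1.2, t4.3} {t1.3} {t3.2} {t3.3} {t4.1} and the second {out.1, out.3, t1.2, t1.3, t2.2, t4.2} {out.2} {t1.1, t2.3} {t2.1} {t3.1} {t3.2} {t3.3} {t4.1} {t4.3}

The first expression reduces to {out.1} {out.2, t2.2, t2.3} {out.3, t2.1, t3.1, t4.2} {t1.1, t1.2, t4.3} {t1.3} {t3.2} {t3.3} {t4.1}
The second expression reduces to {out.1, out.3, t1.2, t1.3, t2.2, t4.2} {out.2} {t1.1, t2.3} {t2.1} {t3.1} {t3.2} {t3.3} {t4.1} {t4.3}
Different reductions; not equal.


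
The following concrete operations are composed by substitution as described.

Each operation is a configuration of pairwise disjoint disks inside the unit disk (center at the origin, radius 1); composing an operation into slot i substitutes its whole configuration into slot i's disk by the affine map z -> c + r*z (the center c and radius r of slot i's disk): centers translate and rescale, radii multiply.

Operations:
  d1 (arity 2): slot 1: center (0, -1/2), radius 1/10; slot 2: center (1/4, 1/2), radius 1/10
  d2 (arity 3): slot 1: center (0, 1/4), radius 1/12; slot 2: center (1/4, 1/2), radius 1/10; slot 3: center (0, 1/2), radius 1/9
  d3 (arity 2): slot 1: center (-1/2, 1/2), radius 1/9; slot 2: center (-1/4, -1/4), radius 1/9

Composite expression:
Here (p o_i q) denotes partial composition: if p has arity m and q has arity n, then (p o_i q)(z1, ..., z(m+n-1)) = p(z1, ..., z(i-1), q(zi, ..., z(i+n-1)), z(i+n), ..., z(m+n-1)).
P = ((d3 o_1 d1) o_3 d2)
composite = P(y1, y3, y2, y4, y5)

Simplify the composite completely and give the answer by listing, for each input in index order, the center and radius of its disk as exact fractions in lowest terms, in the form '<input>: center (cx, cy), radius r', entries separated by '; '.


Below d3, radii multiply path by path; the y-disk centers shift.
y1 passes through 2 substitutions, ending at center (-1/2, 4/9), radius 1/90
y3 passes through 2 substitutions, ending at center (-17/36, 5/9), radius 1/90
y2 passes through 2 substitutions, ending at center (-1/4, -2/9), radius 1/108
y4 passes through 2 substitutions, ending at center (-2/9, -7/36), radius 1/90
y5 passes through 2 substitutions, ending at center (-1/4, -7/36), radius 1/81

y1: center (-1/2, 4/9), radius 1/90; y2: center (-1/4, -2/9), radius 1/108; y3: center (-17/36, 5/9), radius 1/90; y4: center (-2/9, -7/36), radius 1/90; y5: center (-1/4, -7/36), radius 1/81


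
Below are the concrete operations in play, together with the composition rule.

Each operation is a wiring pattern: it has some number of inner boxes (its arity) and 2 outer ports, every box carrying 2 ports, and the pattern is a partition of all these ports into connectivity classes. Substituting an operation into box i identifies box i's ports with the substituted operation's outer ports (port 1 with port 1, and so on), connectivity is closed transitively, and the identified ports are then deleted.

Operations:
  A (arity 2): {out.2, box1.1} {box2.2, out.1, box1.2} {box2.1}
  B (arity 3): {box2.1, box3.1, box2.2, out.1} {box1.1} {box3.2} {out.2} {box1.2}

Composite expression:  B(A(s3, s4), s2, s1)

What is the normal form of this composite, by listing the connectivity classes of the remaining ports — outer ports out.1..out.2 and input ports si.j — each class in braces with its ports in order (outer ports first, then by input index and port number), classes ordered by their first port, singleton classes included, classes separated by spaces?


After gluing at B, chains via deleted ports link the s-ports.
the subtree at A composes to {out.1, s3.2, s4.2} {out.2, s3.1} {s4.1} on (s3, s4); out.j = own outer ports
the subtree at B composes to {out.1, s1.1, s2.1, s2.2} {out.2} {s1.2} {s3.1} {s3.2, s4.2} {s4.1} on (s3, s4, s2, s1); out.j = own outer ports

{out.1, s1.1, s2.1, s2.2} {out.2} {s1.2} {s3.1} {s3.2, s4.2} {s4.1}


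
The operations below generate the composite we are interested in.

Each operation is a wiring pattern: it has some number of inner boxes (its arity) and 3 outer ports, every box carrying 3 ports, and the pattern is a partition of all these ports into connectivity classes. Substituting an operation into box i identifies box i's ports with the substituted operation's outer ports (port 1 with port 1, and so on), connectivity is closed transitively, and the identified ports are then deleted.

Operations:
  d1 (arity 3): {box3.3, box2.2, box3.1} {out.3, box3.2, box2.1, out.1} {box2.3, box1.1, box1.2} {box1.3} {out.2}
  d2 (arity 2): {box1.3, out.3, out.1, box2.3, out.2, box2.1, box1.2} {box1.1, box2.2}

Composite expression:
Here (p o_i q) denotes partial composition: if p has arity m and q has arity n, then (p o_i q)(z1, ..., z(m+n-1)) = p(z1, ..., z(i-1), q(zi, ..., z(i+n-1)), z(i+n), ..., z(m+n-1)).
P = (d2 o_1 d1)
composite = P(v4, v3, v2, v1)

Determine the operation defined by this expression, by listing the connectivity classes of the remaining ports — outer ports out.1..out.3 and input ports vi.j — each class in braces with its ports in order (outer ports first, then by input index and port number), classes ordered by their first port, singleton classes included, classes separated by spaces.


{out.1, out.2, out.3, v1.1, v1.2, v1.3, v2.2, v3.1} {v2.1, v2.3, v3.2} {v3.3, v4.1, v4.2} {v4.3}

Two ports join when wires chain via d2-identified ports.
stage d1: inputs (v4, v3, v2), connectivity {out.1, out.3, v2.2, v3.1} {out.2} {v2.1, v2.3, v3.2} {v3.3, v4.1, v4.2} {v4.3}, out.j its boundary
stage d2: inputs (v4, v3, v2, v1), connectivity {out.1, out.2, out.3, v1.1, v1.2, v1.3, v2.2, v3.1} {v2.1, v2.3, v3.2} {v3.3, v4.1, v4.2} {v4.3}, out.j its boundary


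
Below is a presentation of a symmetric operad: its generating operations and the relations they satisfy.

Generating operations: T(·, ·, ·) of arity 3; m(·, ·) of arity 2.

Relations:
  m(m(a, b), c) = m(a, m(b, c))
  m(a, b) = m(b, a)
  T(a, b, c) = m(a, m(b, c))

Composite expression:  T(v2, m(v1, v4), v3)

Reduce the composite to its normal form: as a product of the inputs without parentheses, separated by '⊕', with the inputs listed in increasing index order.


v1 ⊕ v2 ⊕ v3 ⊕ v4

Shape and order are irrelevant to T; the v-input set decides.
m(v1, v4) collapses to v1 ⊕ v4
T(v2, m(v1, v4), v3) collapses to v2 ⊕ v1 ⊕ v4 ⊕ v3
the factors in increasing index order: v1 ⊕ v2 ⊕ v3 ⊕ v4


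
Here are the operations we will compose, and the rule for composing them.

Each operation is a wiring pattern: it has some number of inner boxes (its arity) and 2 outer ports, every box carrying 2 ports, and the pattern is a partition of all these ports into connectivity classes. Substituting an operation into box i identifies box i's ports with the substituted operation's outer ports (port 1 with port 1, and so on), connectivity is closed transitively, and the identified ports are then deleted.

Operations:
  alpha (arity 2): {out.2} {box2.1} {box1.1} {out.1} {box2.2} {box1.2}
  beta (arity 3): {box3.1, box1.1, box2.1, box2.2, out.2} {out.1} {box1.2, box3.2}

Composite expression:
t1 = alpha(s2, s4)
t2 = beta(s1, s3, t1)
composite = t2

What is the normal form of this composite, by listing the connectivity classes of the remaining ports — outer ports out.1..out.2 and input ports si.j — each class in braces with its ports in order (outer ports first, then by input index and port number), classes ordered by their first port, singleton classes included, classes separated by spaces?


Reachability decides: close wires over beta-identified ports.
the subtree at alpha composes to {out.1} {out.2} {s2.1} {s2.2} {s4.1} {s4.2} on (s2, s4); out.j = own outer ports
the subtree at beta composes to {out.1} {out.2, s1.1, s3.1, s3.2} {s1.2} {s2.1} {s2.2} {s4.1} {s4.2} on (s1, s3, s2, s4); out.j = own outer ports

{out.1} {out.2, s1.1, s3.1, s3.2} {s1.2} {s2.1} {s2.2} {s4.1} {s4.2}


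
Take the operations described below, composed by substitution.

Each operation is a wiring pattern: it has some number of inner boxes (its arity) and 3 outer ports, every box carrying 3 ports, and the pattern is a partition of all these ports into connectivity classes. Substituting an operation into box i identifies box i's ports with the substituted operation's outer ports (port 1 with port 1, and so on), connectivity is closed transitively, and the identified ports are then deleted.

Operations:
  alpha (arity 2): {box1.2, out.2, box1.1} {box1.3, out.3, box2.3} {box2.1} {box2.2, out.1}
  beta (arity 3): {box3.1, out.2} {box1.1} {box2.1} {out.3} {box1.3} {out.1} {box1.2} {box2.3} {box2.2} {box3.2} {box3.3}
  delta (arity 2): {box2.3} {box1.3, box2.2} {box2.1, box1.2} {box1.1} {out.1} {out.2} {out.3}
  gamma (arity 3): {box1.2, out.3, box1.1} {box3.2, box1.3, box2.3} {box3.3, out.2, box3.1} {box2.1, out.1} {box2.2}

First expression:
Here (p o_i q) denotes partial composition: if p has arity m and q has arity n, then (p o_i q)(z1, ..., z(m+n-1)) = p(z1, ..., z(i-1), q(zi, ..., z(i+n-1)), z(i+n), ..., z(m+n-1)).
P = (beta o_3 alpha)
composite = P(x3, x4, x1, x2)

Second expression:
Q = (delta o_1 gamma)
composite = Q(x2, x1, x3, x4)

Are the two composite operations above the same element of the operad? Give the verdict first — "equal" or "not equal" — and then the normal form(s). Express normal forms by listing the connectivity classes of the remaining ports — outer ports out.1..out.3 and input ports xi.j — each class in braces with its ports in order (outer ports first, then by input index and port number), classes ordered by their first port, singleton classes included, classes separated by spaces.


not equal — first {out.1} {out.2, x2.2} {out.3} {x1.1, x1.2} {x1.3, x2.3} {x2.1} {x3.1} {x3.2} {x3.3} {x4.1} {x4.2} {x4.3}, second {out.1} {out.2} {out.3} {x1.1} {x1.2} {x1.3, x2.3, x3.2} {x2.1, x2.2, x4.2} {x3.1, x3.3, x4.1} {x4.3}


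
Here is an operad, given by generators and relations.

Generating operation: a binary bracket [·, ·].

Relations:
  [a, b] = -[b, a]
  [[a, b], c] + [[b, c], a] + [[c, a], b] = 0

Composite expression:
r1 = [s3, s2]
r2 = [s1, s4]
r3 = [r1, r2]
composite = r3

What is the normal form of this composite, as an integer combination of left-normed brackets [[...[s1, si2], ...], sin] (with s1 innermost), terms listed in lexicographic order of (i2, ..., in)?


[[[s1, s4], s2], s3] - [[[s1, s4], s3], s2]


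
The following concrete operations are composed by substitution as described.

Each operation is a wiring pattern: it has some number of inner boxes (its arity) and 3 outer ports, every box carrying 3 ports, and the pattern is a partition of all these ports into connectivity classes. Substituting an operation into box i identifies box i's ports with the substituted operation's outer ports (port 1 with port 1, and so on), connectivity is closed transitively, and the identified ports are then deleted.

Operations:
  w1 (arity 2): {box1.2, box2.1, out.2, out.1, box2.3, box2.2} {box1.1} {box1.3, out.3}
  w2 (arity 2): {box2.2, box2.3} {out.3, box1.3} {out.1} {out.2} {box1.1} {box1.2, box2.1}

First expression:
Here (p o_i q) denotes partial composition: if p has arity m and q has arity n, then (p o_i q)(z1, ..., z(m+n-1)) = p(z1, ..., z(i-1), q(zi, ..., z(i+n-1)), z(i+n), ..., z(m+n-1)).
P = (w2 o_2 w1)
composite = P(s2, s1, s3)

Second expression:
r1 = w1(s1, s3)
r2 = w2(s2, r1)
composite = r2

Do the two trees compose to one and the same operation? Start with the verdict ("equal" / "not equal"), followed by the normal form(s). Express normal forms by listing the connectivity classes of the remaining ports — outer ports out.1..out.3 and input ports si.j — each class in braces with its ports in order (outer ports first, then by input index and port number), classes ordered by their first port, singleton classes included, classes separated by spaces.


equal; the common form is {out.1} {out.2} {out.3, s2.3} {s1.1} {s1.2, s1.3, s2.2, s3.1, s3.2, s3.3} {s2.1}

Reducing the first expression gives {out.1} {out.2} {out.3, s2.3} {s1.1} {s1.2, s1.3, s2.2, s3.1, s3.2, s3.3} {s2.1}
Reducing the second expression gives {out.1} {out.2} {out.3, s2.3} {s1.1} {s1.2, s1.3, s2.2, s3.1, s3.2, s3.3} {s2.1}
The normal forms match — equal.


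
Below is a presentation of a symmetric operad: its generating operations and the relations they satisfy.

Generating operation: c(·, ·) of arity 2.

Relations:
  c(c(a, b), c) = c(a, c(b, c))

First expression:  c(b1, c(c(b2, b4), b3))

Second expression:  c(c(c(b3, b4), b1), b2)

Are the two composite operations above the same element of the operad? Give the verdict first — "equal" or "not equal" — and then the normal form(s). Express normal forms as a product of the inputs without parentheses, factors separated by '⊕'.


not equal: they reduce to b1 ⊕ b2 ⊕ b4 ⊕ b3 and b3 ⊕ b4 ⊕ b1 ⊕ b2

Normal form of the first expression: b1 ⊕ b2 ⊕ b4 ⊕ b3
Normal form of the second expression: b3 ⊕ b4 ⊕ b1 ⊕ b2
Different reductions; not equal.


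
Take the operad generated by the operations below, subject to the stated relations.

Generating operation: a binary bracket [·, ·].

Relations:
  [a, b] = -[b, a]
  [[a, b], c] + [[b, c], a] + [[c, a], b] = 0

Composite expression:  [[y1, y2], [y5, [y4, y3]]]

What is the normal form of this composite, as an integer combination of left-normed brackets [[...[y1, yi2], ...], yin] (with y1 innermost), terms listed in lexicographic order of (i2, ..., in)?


Skip Jacobi rewriting: expand, keep y1-initial words, read off terms.
Composite bracket: [[y1, y2], [y5, [y4, y3]]]
Each bracket splits as ab - ba, giving 16 signed words (2^4 = 16).
Words beginning with y1 determine it all:
  y1y2y3y4y5 appears with sign +1, giving the term +[[[[y1, y2], y3], y4], y5]
  y1y2y4y3y5 appears with sign -1, giving the term -[[[[y1, y2], y4], y3], y5]
  y1y2y5y3y4 appears with sign -1, giving the term -[[[[y1, y2], y5], y3], y4]
  y1y2y5y4y3 appears with sign +1, giving the term +[[[[y1, y2], y5], y4], y3]

[[[[y1, y2], y3], y4], y5] - [[[[y1, y2], y4], y3], y5] - [[[[y1, y2], y5], y3], y4] + [[[[y1, y2], y5], y4], y3]


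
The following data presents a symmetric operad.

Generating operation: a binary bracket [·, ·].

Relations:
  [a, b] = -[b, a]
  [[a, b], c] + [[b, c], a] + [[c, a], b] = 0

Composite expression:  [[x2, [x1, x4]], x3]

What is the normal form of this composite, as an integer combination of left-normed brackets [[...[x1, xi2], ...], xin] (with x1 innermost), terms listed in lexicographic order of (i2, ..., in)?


Expand each bracket as ab - ba; the x1-initial words give the coefficients.
Composite bracket: [[x2, [x1, x4]], x3]
Full expansion: 8 signed words from ab - ba (2^3 = 8).
Collect the words opening with x1:
  from x1x4x2x3, sign -1: term -[[[x1, x4], x2], x3]

-[[[x1, x4], x2], x3]


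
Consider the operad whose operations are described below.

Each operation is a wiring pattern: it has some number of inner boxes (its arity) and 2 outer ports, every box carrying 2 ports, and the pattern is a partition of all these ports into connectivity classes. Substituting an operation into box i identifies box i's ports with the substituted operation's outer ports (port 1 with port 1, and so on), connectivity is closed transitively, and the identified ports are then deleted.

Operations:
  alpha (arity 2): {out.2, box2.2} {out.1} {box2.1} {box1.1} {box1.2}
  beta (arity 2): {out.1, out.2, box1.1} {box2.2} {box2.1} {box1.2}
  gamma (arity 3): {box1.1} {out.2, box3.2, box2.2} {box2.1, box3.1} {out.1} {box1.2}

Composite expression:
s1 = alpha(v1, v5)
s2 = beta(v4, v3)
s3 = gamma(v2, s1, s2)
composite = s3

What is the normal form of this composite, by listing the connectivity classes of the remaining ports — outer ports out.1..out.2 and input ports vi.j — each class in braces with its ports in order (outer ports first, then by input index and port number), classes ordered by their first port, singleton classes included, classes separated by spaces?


{out.1} {out.2, v4.1, v5.2} {v1.1} {v1.2} {v2.1} {v2.2} {v3.1} {v3.2} {v4.2} {v5.1}

Treat the ports identified at gamma as solder joints: merge, then drop.
stage alpha: inputs (v1, v5), connectivity {out.1} {out.2, v5.2} {v1.1} {v1.2} {v5.1}, out.j its boundary
stage beta: inputs (v4, v3), connectivity {out.1, out.2, v4.1} {v3.1} {v3.2} {v4.2}, out.j its boundary
stage gamma: inputs (v2, v1, v5, v4, v3), connectivity {out.1} {out.2, v4.1, v5.2} {v1.1} {v1.2} {v2.1} {v2.2} {v3.1} {v3.2} {v4.2} {v5.1}, out.j its boundary


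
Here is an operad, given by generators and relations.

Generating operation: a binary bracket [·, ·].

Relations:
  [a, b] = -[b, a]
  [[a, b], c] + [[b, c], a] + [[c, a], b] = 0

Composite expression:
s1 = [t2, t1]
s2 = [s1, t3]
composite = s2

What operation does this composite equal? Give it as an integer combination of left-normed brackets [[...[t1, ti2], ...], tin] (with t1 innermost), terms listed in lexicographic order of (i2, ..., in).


A multilinear Lie element is pinned by t1-initial words (t1 innermost).
Composite bracket: [[t2, t1], t3]
Expanding via [a, b] = ab - ba: 4 signed words (2^2 = 4).
Only words starting with t1 matter:
  t1t2t3 (sign -1) contributes -[[t1, t2], t3]

-[[t1, t2], t3]


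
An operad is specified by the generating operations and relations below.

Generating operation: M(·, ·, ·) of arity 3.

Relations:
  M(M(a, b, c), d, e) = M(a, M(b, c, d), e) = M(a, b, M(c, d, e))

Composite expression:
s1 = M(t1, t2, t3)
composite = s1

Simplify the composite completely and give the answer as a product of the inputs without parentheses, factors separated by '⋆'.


t1 ⋆ t2 ⋆ t3

Every regrouping of M is equal, so read the t-inputs in written order.
M(t1, t2, t3) spells out as t1 ⋆ t2 ⋆ t3


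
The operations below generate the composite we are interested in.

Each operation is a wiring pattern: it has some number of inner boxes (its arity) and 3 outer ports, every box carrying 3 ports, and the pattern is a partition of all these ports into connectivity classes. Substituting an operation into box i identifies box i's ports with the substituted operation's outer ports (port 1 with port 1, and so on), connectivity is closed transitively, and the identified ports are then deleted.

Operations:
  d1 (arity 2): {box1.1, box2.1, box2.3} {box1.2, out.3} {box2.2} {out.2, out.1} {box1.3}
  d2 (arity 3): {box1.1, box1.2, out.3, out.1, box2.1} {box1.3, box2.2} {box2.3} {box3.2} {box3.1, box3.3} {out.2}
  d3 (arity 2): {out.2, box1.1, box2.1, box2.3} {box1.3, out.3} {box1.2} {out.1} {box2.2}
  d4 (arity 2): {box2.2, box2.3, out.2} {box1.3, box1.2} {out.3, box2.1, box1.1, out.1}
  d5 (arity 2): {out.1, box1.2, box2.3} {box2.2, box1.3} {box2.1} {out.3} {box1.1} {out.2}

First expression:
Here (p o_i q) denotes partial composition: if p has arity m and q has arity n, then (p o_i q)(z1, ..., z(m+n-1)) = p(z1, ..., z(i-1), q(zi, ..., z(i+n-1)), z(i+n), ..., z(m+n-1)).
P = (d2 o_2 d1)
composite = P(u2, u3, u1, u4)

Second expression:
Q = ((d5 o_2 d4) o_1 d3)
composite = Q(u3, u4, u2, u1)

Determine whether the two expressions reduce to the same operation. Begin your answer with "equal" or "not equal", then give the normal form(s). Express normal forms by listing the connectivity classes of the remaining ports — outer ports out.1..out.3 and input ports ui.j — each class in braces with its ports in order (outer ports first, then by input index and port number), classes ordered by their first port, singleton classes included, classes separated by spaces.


not equal; the first gives {out.1, out.3, u2.1, u2.2, u2.3} {out.2} {u1.1, u1.3, u3.1} {u1.2} {u3.2} {u3.3} {u4.1, u4.3} {u4.2} and the second {out.1, u1.1, u2.1, u3.1, u4.1, u4.3} {out.2} {out.3} {u1.2, u1.3, u3.3} {u2.2, u2.3} {u3.2} {u4.2}

Normal form of the first expression: {out.1, out.3, u2.1, u2.2, u2.3} {out.2} {u1.1, u1.3, u3.1} {u1.2} {u3.2} {u3.3} {u4.1, u4.3} {u4.2}
Normal form of the second expression: {out.1, u1.1, u2.1, u3.1, u4.1, u4.3} {out.2} {out.3} {u1.2, u1.3, u3.3} {u2.2, u2.3} {u3.2} {u4.2}
Distinct normal forms: not equal.


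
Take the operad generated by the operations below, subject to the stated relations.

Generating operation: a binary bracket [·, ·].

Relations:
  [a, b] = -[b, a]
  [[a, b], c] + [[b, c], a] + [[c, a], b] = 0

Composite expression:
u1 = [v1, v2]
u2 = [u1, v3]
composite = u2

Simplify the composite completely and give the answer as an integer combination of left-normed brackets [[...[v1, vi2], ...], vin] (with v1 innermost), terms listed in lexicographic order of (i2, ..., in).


[[v1, v2], v3]

Skip Jacobi rewriting: expand, keep v1-initial words, read off terms.
Composite bracket: [[v1, v2], v3]
Applying ab - ba throughout gives 4 signed words (2^2 = 4).
The v1-initial words carry the normal form:
  sign of v1v2v3 is +1, so it contributes +[[v1, v2], v3]


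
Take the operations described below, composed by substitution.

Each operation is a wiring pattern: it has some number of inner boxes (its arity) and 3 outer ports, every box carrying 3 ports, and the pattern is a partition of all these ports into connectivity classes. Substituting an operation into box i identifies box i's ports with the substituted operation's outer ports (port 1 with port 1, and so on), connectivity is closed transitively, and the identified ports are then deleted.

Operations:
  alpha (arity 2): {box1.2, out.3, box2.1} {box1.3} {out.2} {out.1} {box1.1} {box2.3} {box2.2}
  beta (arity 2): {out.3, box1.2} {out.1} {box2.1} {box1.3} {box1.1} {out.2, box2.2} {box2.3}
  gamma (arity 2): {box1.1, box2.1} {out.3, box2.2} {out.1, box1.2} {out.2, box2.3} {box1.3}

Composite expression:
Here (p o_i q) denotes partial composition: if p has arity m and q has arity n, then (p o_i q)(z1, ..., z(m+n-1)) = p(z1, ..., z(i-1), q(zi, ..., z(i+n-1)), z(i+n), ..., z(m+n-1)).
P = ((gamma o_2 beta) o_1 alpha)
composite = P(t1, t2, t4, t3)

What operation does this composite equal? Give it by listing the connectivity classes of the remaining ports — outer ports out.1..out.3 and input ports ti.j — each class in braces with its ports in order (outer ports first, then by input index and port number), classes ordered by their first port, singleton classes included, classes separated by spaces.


{out.1} {out.2, t4.2} {out.3, t3.2} {t1.1} {t1.2, t2.1} {t1.3} {t2.2} {t2.3} {t3.1} {t3.3} {t4.1} {t4.3}

Treat the ports identified at gamma as solder joints: merge, then drop.
after alpha, the pattern on (t1, t2) reads {out.1} {out.2} {out.3, t1.2, t2.1} {t1.1} {t1.3} {t2.2} {t2.3} (out.j = its outer ports)
after beta, the pattern on (t4, t3) reads {out.1} {out.2, t3.2} {out.3, t4.2} {t3.1} {t3.3} {t4.1} {t4.3} (out.j = its outer ports)
after gamma, the pattern on (t1, t2, t4, t3) reads {out.1} {out.2, t4.2} {out.3, t3.2} {t1.1} {t1.2, t2.1} {t1.3} {t2.2} {t2.3} {t3.1} {t3.3} {t4.1} {t4.3} (out.j = its outer ports)


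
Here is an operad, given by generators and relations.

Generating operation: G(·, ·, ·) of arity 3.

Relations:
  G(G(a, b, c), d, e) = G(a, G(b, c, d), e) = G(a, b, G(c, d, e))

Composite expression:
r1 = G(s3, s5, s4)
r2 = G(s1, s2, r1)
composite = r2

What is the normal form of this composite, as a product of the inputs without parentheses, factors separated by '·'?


s1 · s2 · s3 · s5 · s4


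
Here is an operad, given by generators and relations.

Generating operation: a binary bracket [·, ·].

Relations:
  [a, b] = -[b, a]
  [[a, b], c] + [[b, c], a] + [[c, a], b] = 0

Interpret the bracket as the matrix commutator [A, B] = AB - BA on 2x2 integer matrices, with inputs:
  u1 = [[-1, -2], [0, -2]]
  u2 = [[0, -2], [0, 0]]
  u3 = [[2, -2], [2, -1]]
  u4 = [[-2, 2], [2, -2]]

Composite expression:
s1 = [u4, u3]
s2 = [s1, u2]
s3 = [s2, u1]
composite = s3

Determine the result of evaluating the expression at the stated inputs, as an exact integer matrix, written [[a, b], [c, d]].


[[0, -16], [0, 0]]


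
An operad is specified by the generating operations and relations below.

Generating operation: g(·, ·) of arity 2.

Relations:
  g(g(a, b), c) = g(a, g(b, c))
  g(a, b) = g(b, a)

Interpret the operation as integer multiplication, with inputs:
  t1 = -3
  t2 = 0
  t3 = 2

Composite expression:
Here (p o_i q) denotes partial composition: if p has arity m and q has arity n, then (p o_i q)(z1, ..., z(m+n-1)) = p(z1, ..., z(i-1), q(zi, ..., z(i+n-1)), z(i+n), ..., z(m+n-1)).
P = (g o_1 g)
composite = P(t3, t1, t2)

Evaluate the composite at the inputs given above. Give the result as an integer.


0

g(t3, t1) = -6
g(g(t3, t1), t2) = 0


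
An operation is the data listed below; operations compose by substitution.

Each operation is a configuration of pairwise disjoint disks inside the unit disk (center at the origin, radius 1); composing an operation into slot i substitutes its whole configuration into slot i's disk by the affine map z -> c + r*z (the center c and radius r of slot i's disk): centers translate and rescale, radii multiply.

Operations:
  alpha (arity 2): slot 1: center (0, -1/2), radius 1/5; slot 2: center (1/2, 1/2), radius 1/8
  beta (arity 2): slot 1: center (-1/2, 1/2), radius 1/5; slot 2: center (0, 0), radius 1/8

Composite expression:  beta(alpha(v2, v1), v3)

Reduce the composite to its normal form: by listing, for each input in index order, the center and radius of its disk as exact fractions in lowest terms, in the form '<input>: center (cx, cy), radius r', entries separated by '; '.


v1: center (-2/5, 3/5), radius 1/40; v2: center (-1/2, 2/5), radius 1/25; v3: center (0, 0), radius 1/8

Each v-disk chains the slot maps above it in beta; radii multiply.
for v2, the 2-step affine chain lands on center (-1/2, 2/5), radius 1/25
for v1, the 2-step affine chain lands on center (-2/5, 3/5), radius 1/40
for v3, the 1-step affine chain lands on center (0, 0), radius 1/8


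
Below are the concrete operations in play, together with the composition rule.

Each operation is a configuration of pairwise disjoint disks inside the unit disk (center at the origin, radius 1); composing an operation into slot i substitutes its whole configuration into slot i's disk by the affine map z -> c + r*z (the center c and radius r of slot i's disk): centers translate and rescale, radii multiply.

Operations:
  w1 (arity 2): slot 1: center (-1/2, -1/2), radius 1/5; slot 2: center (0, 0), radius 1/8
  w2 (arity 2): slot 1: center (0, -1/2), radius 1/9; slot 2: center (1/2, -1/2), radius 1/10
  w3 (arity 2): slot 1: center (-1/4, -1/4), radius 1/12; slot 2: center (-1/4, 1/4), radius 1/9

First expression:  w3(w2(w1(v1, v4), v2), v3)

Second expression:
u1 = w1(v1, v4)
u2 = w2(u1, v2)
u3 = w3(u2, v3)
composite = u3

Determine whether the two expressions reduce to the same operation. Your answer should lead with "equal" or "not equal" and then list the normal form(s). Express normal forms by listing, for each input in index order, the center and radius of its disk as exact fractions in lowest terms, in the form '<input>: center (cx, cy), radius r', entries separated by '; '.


equal: each reduces to v1: center (-55/216, -8/27), radius 1/540; v2: center (-5/24, -7/24), radius 1/120; v3: center (-1/4, 1/4), radius 1/9; v4: center (-1/4, -7/24), radius 1/864

The first expression reduces to v1: center (-55/216, -8/27), radius 1/540; v2: center (-5/24, -7/24), radius 1/120; v3: center (-1/4, 1/4), radius 1/9; v4: center (-1/4, -7/24), radius 1/864
The second expression reduces to v1: center (-55/216, -8/27), radius 1/540; v2: center (-5/24, -7/24), radius 1/120; v3: center (-1/4, 1/4), radius 1/9; v4: center (-1/4, -7/24), radius 1/864
One common form — equal.


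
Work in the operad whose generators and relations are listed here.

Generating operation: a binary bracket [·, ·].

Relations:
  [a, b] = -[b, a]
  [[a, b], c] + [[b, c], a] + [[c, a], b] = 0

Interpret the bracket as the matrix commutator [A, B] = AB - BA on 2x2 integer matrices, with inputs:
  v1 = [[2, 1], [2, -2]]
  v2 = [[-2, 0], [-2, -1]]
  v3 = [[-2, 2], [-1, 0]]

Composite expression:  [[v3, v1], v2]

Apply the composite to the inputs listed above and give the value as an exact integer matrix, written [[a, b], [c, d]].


[v3, v1] = [[5, -10], [0, -5]]
[[v3, v1], v2] = [[20, -10], [20, -20]]

[[20, -10], [20, -20]]


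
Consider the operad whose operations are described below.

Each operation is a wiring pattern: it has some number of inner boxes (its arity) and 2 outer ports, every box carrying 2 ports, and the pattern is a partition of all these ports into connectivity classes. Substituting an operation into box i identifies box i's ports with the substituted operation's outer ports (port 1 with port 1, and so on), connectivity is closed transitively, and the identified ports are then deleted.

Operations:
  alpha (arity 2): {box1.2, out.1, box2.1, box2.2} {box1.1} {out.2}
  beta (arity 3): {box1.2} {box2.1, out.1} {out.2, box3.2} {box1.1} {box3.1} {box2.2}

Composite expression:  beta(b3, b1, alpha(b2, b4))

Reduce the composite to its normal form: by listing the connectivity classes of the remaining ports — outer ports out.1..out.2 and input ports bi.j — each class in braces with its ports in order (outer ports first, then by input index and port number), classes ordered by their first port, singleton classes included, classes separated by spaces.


{out.1, b1.1} {out.2} {b1.2} {b2.1} {b2.2, b4.1, b4.2} {b3.1} {b3.2}

Reachability decides: close wires over beta-identified ports.
alpha over (b2, b4) gives {out.1, b2.2, b4.1, b4.2} {out.2} {b2.1}, out.j being that stage's outer ports
beta over (b3, b1, b2, b4) gives {out.1, b1.1} {out.2} {b1.2} {b2.1} {b2.2, b4.1, b4.2} {b3.1} {b3.2}, out.j being that stage's outer ports


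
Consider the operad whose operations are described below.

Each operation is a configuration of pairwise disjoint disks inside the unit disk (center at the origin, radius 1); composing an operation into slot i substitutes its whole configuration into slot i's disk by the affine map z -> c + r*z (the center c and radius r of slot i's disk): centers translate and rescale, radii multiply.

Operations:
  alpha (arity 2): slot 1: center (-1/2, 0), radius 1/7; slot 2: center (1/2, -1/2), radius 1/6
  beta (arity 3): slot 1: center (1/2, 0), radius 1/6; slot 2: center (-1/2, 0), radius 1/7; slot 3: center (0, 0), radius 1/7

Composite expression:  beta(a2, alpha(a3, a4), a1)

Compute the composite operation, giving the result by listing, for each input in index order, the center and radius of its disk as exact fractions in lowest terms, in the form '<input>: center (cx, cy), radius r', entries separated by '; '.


a1: center (0, 0), radius 1/7; a2: center (1/2, 0), radius 1/6; a3: center (-4/7, 0), radius 1/49; a4: center (-3/7, -1/14), radius 1/42

Only the slot chain above each a matters under beta; compose those maps.
for a2, the 1-step affine chain lands on center (1/2, 0), radius 1/6
for a3, the 2-step affine chain lands on center (-4/7, 0), radius 1/49
for a4, the 2-step affine chain lands on center (-3/7, -1/14), radius 1/42
for a1, the 1-step affine chain lands on center (0, 0), radius 1/7


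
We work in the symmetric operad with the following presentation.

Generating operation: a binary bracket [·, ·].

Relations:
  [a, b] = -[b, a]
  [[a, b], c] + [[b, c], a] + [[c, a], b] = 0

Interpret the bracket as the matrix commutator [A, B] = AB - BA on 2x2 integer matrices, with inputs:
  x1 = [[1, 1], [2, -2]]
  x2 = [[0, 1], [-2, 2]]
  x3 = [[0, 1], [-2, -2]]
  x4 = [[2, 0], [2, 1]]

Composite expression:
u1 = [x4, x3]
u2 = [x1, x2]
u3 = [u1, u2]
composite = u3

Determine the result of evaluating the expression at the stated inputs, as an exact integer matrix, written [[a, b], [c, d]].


[x4, x3] = [[-2, 1], [6, 2]]
[x1, x2] = [[-4, 5], [2, 4]]
[[x4, x3], [x1, x2]] = [[-28, -12], [-40, 28]]

[[-28, -12], [-40, 28]]


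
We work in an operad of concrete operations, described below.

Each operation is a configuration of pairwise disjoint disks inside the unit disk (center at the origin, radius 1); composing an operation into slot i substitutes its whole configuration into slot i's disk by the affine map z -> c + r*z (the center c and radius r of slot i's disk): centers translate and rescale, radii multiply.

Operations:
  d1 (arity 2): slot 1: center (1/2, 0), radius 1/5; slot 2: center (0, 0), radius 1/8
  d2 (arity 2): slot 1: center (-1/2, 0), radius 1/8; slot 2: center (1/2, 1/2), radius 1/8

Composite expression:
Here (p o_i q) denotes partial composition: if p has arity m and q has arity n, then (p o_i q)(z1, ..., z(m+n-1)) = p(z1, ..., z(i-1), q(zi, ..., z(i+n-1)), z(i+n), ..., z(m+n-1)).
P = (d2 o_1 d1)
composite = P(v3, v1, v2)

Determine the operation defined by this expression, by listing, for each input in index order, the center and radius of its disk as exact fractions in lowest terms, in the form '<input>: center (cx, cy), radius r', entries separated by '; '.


v1: center (-1/2, 0), radius 1/64; v2: center (1/2, 1/2), radius 1/8; v3: center (-7/16, 0), radius 1/40

Follow each v-input down from d2: c' goes to c + r*c', radius to r*r'.
v3: after 2 affine steps, its disk has center (-7/16, 0), radius 1/40
v1: after 2 affine steps, its disk has center (-1/2, 0), radius 1/64
v2: after 1 affine step, its disk has center (1/2, 1/2), radius 1/8


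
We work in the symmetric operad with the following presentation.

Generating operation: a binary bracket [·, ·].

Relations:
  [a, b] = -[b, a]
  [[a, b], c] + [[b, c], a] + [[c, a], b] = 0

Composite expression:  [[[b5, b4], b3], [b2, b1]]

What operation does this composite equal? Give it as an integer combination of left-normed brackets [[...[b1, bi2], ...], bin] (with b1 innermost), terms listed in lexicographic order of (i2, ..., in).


[[[[b1, b2], b3], b4], b5] - [[[[b1, b2], b3], b5], b4] - [[[[b1, b2], b4], b5], b3] + [[[[b1, b2], b5], b4], b3]

Antisymmetry and Jacobi reduce to b1-anchored left-normed brackets.
Composite bracket: [[[b5, b4], b3], [b2, b1]]
Applying ab - ba throughout gives 16 signed words (2^4 = 16).
Coefficients come from the b1-initial words:
  from b1b2b3b4b5, sign +1: term +[[[[b1, b2], b3], b4], b5]
  from b1b2b3b5b4, sign -1: term -[[[[b1, b2], b3], b5], b4]
  from b1b2b4b5b3, sign -1: term -[[[[b1, b2], b4], b5], b3]
  from b1b2b5b4b3, sign +1: term +[[[[b1, b2], b5], b4], b3]


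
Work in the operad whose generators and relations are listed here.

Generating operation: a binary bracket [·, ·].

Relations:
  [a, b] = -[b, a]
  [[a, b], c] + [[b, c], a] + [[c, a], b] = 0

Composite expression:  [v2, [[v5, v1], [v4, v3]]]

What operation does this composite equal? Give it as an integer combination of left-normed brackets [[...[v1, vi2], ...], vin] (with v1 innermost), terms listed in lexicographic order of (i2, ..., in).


-[[[[v1, v5], v3], v4], v2] + [[[[v1, v5], v4], v3], v2]


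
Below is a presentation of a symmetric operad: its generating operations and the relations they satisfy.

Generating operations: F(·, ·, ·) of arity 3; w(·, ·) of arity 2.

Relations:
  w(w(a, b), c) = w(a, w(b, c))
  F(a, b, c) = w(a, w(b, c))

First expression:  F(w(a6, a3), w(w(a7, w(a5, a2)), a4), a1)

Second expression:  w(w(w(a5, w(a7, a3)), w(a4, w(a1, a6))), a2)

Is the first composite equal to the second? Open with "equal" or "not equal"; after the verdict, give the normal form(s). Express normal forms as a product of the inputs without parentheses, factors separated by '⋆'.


The first expression reduces to a6 ⋆ a3 ⋆ a7 ⋆ a5 ⋆ a2 ⋆ a4 ⋆ a1
The second expression reduces to a5 ⋆ a7 ⋆ a3 ⋆ a4 ⋆ a1 ⋆ a6 ⋆ a2
Different reductions; not equal.

not equal — first a6 ⋆ a3 ⋆ a7 ⋆ a5 ⋆ a2 ⋆ a4 ⋆ a1, second a5 ⋆ a7 ⋆ a3 ⋆ a4 ⋆ a1 ⋆ a6 ⋆ a2


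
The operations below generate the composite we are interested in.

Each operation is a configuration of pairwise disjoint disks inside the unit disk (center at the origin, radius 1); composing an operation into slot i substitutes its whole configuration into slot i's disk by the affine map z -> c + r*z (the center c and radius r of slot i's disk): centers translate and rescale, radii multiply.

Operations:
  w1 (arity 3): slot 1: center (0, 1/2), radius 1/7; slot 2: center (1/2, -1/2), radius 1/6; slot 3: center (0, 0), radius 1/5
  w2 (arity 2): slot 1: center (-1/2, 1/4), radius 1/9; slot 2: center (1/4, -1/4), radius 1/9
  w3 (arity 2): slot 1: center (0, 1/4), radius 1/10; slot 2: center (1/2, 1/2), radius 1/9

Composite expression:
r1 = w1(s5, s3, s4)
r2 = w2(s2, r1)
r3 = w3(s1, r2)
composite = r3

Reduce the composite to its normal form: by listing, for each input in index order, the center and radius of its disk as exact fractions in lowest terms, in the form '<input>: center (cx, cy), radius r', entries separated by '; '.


Affine substitution under w3: radii multiply and s-centers shift.
input s1: composing its 1 substitution step yields center (0, 1/4), radius 1/10
input s2: composing its 2 substitution steps yields center (4/9, 19/36), radius 1/81
input s5: composing its 3 substitution steps yields center (19/36, 155/324), radius 1/567
input s3: composing its 3 substitution steps yields center (173/324, 151/324), radius 1/486
input s4: composing its 3 substitution steps yields center (19/36, 17/36), radius 1/405

s1: center (0, 1/4), radius 1/10; s2: center (4/9, 19/36), radius 1/81; s3: center (173/324, 151/324), radius 1/486; s4: center (19/36, 17/36), radius 1/405; s5: center (19/36, 155/324), radius 1/567


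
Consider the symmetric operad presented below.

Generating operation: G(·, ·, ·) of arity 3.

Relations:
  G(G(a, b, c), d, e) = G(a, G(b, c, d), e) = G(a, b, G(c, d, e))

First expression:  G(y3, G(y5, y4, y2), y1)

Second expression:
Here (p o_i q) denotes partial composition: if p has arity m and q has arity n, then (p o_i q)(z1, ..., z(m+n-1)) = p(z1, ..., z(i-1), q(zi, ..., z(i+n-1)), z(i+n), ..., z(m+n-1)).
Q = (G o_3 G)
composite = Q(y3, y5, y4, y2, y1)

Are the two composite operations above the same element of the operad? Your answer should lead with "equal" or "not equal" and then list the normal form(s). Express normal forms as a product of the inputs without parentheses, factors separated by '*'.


equal: each reduces to y3 * y5 * y4 * y2 * y1

The first expression reduces to y3 * y5 * y4 * y2 * y1
The second expression reduces to y3 * y5 * y4 * y2 * y1
Identical normal forms: equal.


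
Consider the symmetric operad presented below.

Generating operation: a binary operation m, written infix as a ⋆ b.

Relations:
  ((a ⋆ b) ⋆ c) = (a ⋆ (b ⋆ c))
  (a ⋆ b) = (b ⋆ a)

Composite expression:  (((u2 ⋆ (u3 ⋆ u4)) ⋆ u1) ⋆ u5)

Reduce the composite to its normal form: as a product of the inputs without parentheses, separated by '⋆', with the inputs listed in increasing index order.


With m associative and commutative, the u-input set is all that matters.
(u3 ⋆ u4) unparenthesizes to u3 ⋆ u4
(u2 ⋆ (u3 ⋆ u4)) unparenthesizes to u2 ⋆ u3 ⋆ u4
((u2 ⋆ (u3 ⋆ u4)) ⋆ u1) unparenthesizes to u2 ⋆ u3 ⋆ u4 ⋆ u1
(((u2 ⋆ (u3 ⋆ u4)) ⋆ u1) ⋆ u5) unparenthesizes to u2 ⋆ u3 ⋆ u4 ⋆ u1 ⋆ u5
rearranged into index order: u1 ⋆ u2 ⋆ u3 ⋆ u4 ⋆ u5

u1 ⋆ u2 ⋆ u3 ⋆ u4 ⋆ u5
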